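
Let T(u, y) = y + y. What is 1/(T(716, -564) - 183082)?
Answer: -1/184210 ≈ -5.4286e-6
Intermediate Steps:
T(u, y) = 2*y
1/(T(716, -564) - 183082) = 1/(2*(-564) - 183082) = 1/(-1128 - 183082) = 1/(-184210) = -1/184210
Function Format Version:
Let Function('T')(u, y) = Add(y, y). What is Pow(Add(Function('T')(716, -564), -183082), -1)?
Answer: Rational(-1, 184210) ≈ -5.4286e-6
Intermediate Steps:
Function('T')(u, y) = Mul(2, y)
Pow(Add(Function('T')(716, -564), -183082), -1) = Pow(Add(Mul(2, -564), -183082), -1) = Pow(Add(-1128, -183082), -1) = Pow(-184210, -1) = Rational(-1, 184210)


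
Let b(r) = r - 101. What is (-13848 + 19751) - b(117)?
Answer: 5887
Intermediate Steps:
b(r) = -101 + r
(-13848 + 19751) - b(117) = (-13848 + 19751) - (-101 + 117) = 5903 - 1*16 = 5903 - 16 = 5887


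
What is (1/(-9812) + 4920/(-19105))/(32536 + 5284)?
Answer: -9658829/1417934278640 ≈ -6.8119e-6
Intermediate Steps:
(1/(-9812) + 4920/(-19105))/(32536 + 5284) = (-1/9812 + 4920*(-1/19105))/37820 = (-1/9812 - 984/3821)*(1/37820) = -9658829/37491652*1/37820 = -9658829/1417934278640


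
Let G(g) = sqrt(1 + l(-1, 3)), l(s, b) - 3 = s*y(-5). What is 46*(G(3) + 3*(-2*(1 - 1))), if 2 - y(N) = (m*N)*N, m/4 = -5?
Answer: 46*I*sqrt(498) ≈ 1026.5*I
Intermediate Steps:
m = -20 (m = 4*(-5) = -20)
y(N) = 2 + 20*N**2 (y(N) = 2 - (-20*N)*N = 2 - (-20)*N**2 = 2 + 20*N**2)
l(s, b) = 3 + 502*s (l(s, b) = 3 + s*(2 + 20*(-5)**2) = 3 + s*(2 + 20*25) = 3 + s*(2 + 500) = 3 + s*502 = 3 + 502*s)
G(g) = I*sqrt(498) (G(g) = sqrt(1 + (3 + 502*(-1))) = sqrt(1 + (3 - 502)) = sqrt(1 - 499) = sqrt(-498) = I*sqrt(498))
46*(G(3) + 3*(-2*(1 - 1))) = 46*(I*sqrt(498) + 3*(-2*(1 - 1))) = 46*(I*sqrt(498) + 3*(-2*0)) = 46*(I*sqrt(498) + 3*0) = 46*(I*sqrt(498) + 0) = 46*(I*sqrt(498)) = 46*I*sqrt(498)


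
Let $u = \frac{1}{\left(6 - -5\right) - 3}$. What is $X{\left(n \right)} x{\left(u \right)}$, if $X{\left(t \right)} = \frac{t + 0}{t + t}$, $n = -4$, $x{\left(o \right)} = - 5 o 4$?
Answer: $- \frac{5}{4} \approx -1.25$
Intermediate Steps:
$u = \frac{1}{8}$ ($u = \frac{1}{\left(6 + 5\right) - 3} = \frac{1}{11 - 3} = \frac{1}{8} \approx 0.125$)
$x{\left(o \right)} = - 20 o$
$X{\left(t \right)} = \frac{1}{2}$ ($X{\left(t \right)} = \frac{t}{2 t} = t \frac{1}{2 t} = \frac{1}{2}$)
$X{\left(n \right)} x{\left(u \right)} = \frac{\left(-20\right) \frac{1}{8}}{2} = \frac{1}{2} \left(- \frac{5}{2}\right) = - \frac{5}{4}$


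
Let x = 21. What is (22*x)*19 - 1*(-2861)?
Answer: 11639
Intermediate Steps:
(22*x)*19 - 1*(-2861) = (22*21)*19 - 1*(-2861) = 462*19 + 2861 = 8778 + 2861 = 11639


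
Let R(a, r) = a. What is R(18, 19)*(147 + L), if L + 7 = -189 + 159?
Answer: 1980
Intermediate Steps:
L = -37 (L = -7 + (-189 + 159) = -7 - 30 = -37)
R(18, 19)*(147 + L) = 18*(147 - 37) = 18*110 = 1980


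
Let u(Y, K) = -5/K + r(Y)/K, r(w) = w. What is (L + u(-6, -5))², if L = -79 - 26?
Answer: 264196/25 ≈ 10568.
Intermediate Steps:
u(Y, K) = -5/K + Y/K
L = -105
(L + u(-6, -5))² = (-105 + (-5 - 6)/(-5))² = (-105 - ⅕*(-11))² = (-105 + 11/5)² = (-514/5)² = 264196/25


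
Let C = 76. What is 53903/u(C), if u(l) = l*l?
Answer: 2837/304 ≈ 9.3322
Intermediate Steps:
u(l) = l**2
53903/u(C) = 53903/(76**2) = 53903/5776 = 53903*(1/5776) = 2837/304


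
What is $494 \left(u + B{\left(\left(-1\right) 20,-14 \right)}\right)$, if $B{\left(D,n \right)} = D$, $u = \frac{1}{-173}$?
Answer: $- \frac{1709734}{173} \approx -9882.9$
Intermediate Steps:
$u = - \frac{1}{173} \approx -0.0057803$
$494 \left(u + B{\left(\left(-1\right) 20,-14 \right)}\right) = 494 \left(- \frac{1}{173} - 20\right) = 494 \left(- \frac{3461}{173}\right) = - \frac{1709734}{173}$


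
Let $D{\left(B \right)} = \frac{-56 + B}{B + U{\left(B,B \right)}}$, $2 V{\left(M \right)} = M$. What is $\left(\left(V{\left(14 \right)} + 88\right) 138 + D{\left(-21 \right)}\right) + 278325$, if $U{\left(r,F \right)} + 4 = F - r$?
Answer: $\frac{7285952}{25} \approx 2.9144 \cdot 10^{5}$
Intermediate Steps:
$V{\left(M \right)} = \frac{M}{2}$
$U{\left(r,F \right)} = -4 + F - r$ ($U{\left(r,F \right)} = -4 + \left(F - r\right) = -4 + F - r$)
$D{\left(B \right)} = \frac{-56 + B}{-4 + B}$ ($D{\left(B \right)} = \frac{-56 + B}{B - 4} = \frac{-56 + B}{-4 + B}$)
$\left(\left(V{\left(14 \right)} + 88\right) 138 + D{\left(-21 \right)}\right) + 278325 = \left(\left(\frac{1}{2} \cdot 14 + 88\right) 138 + \frac{-56 - 21}{-4 - 21}\right) + 278325 = \left(\left(7 + 88\right) 138 + \frac{1}{-25} \left(-77\right)\right) + 278325 = \left(95 \cdot 138 - - \frac{77}{25}\right) + 278325 = \left(13110 + \frac{77}{25}\right) + 278325 = \frac{327827}{25} + 278325 = \frac{7285952}{25}$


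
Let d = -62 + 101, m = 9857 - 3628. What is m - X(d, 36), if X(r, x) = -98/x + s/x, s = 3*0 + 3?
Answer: 224339/36 ≈ 6231.6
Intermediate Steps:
m = 6229
d = 39
s = 3 (s = 0 + 3 = 3)
X(r, x) = -95/x (X(r, x) = -98/x + 3/x = -95/x)
m - X(d, 36) = 6229 - (-95)/36 = 6229 - 1*(-95/36) = 6229 + 95/36 = 224339/36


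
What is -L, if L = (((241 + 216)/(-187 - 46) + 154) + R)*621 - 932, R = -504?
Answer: 51143503/233 ≈ 2.1950e+5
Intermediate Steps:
L = -51143503/233 (L = (((241 + 216)/(-187 - 46) + 154) - 504)*621 - 932 = ((457/(-233) + 154) - 504)*621 - 932 = ((457*(-1/233) + 154) - 504)*621 - 932 = ((-457/233 + 154) - 504)*621 - 932 = (35425/233 - 504)*621 - 932 = -82007/233*621 - 932 = -50926347/233 - 932 = -51143503/233 ≈ -2.1950e+5)
-L = -1*(-51143503/233) = 51143503/233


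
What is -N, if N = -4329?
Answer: 4329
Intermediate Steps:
-N = -1*(-4329) = 4329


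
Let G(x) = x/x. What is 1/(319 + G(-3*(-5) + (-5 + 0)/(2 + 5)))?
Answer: 1/320 ≈ 0.0031250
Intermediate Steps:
G(x) = 1
1/(319 + G(-3*(-5) + (-5 + 0)/(2 + 5))) = 1/(319 + 1) = 1/320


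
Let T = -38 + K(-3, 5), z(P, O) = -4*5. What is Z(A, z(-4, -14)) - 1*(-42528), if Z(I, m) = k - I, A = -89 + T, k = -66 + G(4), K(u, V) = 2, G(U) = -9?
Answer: 42578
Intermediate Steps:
k = -75 (k = -66 - 9 = -75)
z(P, O) = -20
T = -36 (T = -38 + 2 = -36)
A = -125 (A = -89 - 36 = -125)
Z(I, m) = -75 - I
Z(A, z(-4, -14)) - 1*(-42528) = (-75 - 1*(-125)) - 1*(-42528) = (-75 + 125) + 42528 = 50 + 42528 = 42578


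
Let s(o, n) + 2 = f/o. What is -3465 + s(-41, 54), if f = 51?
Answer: -142198/41 ≈ -3468.2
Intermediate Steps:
s(o, n) = -2 + 51/o
-3465 + s(-41, 54) = -3465 + (-2 + 51/(-41)) = -3465 + (-2 + 51*(-1/41)) = -3465 + (-2 - 51/41) = -3465 - 133/41 = -142198/41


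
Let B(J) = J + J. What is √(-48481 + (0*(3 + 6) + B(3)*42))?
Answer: I*√48229 ≈ 219.61*I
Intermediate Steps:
B(J) = 2*J
√(-48481 + (0*(3 + 6) + B(3)*42)) = √(-48481 + (0*(3 + 6) + (2*3)*42)) = √(-48481 + (0*9 + 6*42)) = √(-48481 + (0 + 252)) = √(-48481 + 252) = √(-48229) = I*√48229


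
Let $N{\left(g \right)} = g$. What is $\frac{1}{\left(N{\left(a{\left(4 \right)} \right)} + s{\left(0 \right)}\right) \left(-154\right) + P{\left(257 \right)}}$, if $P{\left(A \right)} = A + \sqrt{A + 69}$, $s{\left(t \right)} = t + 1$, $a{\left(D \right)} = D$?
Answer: $- \frac{513}{262843} - \frac{\sqrt{326}}{262843} \approx -0.0020204$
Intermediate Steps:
$s{\left(t \right)} = 1 + t$
$P{\left(A \right)} = A + \sqrt{69 + A}$
$\frac{1}{\left(N{\left(a{\left(4 \right)} \right)} + s{\left(0 \right)}\right) \left(-154\right) + P{\left(257 \right)}} = \frac{1}{\left(4 + \left(1 + 0\right)\right) \left(-154\right) + \left(257 + \sqrt{69 + 257}\right)} = \frac{1}{\left(4 + 1\right) \left(-154\right) + \left(257 + \sqrt{326}\right)} = \frac{1}{5 \left(-154\right) + \left(257 + \sqrt{326}\right)} = \frac{1}{-770 + \left(257 + \sqrt{326}\right)} = \frac{1}{-513 + \sqrt{326}}$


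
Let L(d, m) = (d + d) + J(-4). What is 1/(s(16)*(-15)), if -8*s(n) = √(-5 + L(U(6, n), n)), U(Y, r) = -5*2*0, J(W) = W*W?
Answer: 8*√11/165 ≈ 0.16081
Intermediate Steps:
J(W) = W²
U(Y, r) = 0 (U(Y, r) = -10*0 = 0)
L(d, m) = 16 + 2*d (L(d, m) = (d + d) + (-4)² = 2*d + 16 = 16 + 2*d)
s(n) = -√11/8 (s(n) = -√(-5 + (16 + 2*0))/8 = -√(-5 + (16 + 0))/8 = -√(-5 + 16)/8 = -√11/8)
1/(s(16)*(-15)) = 1/(-√11/8*(-15)) = 1/(15*√11/8) = 8*√11/165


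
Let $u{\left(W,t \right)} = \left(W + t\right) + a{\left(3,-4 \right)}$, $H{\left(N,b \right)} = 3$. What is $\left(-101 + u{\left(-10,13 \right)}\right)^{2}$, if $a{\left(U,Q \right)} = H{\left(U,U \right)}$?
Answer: $9025$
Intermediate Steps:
$a{\left(U,Q \right)} = 3$
$u{\left(W,t \right)} = 3 + W + t$ ($u{\left(W,t \right)} = \left(W + t\right) + 3 = 3 + W + t$)
$\left(-101 + u{\left(-10,13 \right)}\right)^{2} = \left(-101 + \left(3 - 10 + 13\right)\right)^{2} = \left(-101 + 6\right)^{2} = \left(-95\right)^{2} = 9025$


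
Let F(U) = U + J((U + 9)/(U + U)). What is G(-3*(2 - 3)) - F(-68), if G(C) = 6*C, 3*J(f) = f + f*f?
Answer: 1586821/18496 ≈ 85.793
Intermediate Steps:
J(f) = f/3 + f²/3 (J(f) = (f + f*f)/3 = (f + f²)/3 = f/3 + f²/3)
F(U) = U + (1 + (9 + U)/(2*U))*(9 + U)/(6*U) (F(U) = U + ((U + 9)/(U + U))*(1 + (U + 9)/(U + U))/3 = U + ((9 + U)/((2*U)))*(1 + (9 + U)/((2*U)))/3 = U + ((9 + U)*(1/(2*U)))*(1 + (9 + U)*(1/(2*U)))/3 = U + ((9 + U)/(2*U))*(1 + (9 + U)/(2*U))/3 = U + (1 + (9 + U)/(2*U))*(9 + U)/(6*U))
G(-3*(2 - 3)) - F(-68) = 6*(-3*(2 - 3)) - ((-68)³ + (3 - 68)*(9 - 68)/4)/(-68)² = 6*(-3*(-1)) - (-314432 + (¼)*(-65)*(-59))/4624 = 6*3 - (-314432 + 3835/4)/4624 = 18 - (-1253893)/(4624*4) = 18 - 1*(-1253893/18496) = 18 + 1253893/18496 = 1586821/18496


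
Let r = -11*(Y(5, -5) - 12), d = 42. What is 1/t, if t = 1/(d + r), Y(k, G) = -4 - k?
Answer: 273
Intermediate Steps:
r = 231 (r = -11*((-4 - 1*5) - 12) = -11*((-4 - 5) - 12) = -11*(-9 - 12) = -11*(-21) = 231)
t = 1/273 (t = 1/(42 + 231) = 1/273 ≈ 0.0036630)
1/t = 1/(1/273) = 273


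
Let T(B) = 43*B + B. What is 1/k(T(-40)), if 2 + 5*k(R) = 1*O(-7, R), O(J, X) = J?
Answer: -5/9 ≈ -0.55556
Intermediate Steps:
T(B) = 44*B
k(R) = -9/5 (k(R) = -⅖ + (1*(-7))/5 = -⅖ + (⅕)*(-7) = -⅖ - 7/5 = -9/5)
1/k(T(-40)) = 1/(-9/5) = -5/9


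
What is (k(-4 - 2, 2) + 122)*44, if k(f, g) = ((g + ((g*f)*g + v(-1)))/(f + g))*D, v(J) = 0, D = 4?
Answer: 6336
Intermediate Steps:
k(f, g) = 4*(g + f*g²)/(f + g) (k(f, g) = ((g + ((g*f)*g + 0))/(f + g))*4 = ((g + ((f*g)*g + 0))/(f + g))*4 = ((g + (f*g² + 0))/(f + g))*4 = ((g + f*g²)/(f + g))*4 = 4*(g + f*g²)/(f + g))
(k(-4 - 2, 2) + 122)*44 = (4*2*(1 + (-4 - 2)*2)/((-4 - 2) + 2) + 122)*44 = (4*2*(1 - 6*2)/(-6 + 2) + 122)*44 = (4*2*(1 - 12)/(-4) + 122)*44 = (4*2*(-¼)*(-11) + 122)*44 = (22 + 122)*44 = 144*44 = 6336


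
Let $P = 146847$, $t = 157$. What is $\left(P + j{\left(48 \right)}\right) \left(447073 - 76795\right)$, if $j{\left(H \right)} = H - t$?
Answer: $54333853164$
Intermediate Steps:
$j{\left(H \right)} = -157 + H$ ($j{\left(H \right)} = H - 157 = -157 + H$)
$\left(P + j{\left(48 \right)}\right) \left(447073 - 76795\right) = \left(146847 + \left(-157 + 48\right)\right) \left(447073 - 76795\right) = \left(146847 - 109\right) 370278 = 146738 \cdot 370278 = 54333853164$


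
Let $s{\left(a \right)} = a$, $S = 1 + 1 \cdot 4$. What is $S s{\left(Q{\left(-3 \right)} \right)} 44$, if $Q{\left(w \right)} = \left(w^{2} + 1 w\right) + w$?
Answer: $660$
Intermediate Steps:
$S = 5$ ($S = 1 + 4 = 5$)
$Q{\left(w \right)} = w^{2} + 2 w$ ($Q{\left(w \right)} = \left(w^{2} + w\right) + w = \left(w + w^{2}\right) + w = w^{2} + 2 w$)
$S s{\left(Q{\left(-3 \right)} \right)} 44 = 5 \left(- 3 \left(2 - 3\right)\right) 44 = 5 \left(\left(-3\right) \left(-1\right)\right) 44 = 5 \cdot 3 \cdot 44 = 15 \cdot 44 = 660$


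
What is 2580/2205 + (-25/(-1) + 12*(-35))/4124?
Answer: 651263/606228 ≈ 1.0743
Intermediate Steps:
2580/2205 + (-25/(-1) + 12*(-35))/4124 = 2580*(1/2205) + (-25*(-1) - 420)*(1/4124) = 172/147 + (25 - 420)*(1/4124) = 172/147 - 395*1/4124 = 172/147 - 395/4124 = 651263/606228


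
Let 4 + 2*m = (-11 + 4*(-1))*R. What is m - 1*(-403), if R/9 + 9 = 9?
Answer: 401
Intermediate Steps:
R = 0 (R = -81 + 9*9 = -81 + 81 = 0)
m = -2 (m = -2 + ((-11 + 4*(-1))*0)/2 = -2 + ((-11 - 4)*0)/2 = -2 + (-15*0)/2 = -2 + (½)*0 = -2 + 0 = -2)
m - 1*(-403) = -2 - 1*(-403) = -2 + 403 = 401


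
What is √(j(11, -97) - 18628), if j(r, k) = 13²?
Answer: 3*I*√2051 ≈ 135.86*I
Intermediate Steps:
j(r, k) = 169
√(j(11, -97) - 18628) = √(169 - 18628) = √(-18459) = 3*I*√2051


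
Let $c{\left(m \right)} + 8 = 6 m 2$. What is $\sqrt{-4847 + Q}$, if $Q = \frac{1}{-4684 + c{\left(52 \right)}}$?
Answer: $\frac{i \sqrt{2228088461}}{678} \approx 69.62 i$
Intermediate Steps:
$c{\left(m \right)} = -8 + 12 m$ ($c{\left(m \right)} = -8 + 6 m 2 = -8 + 12 m$)
$Q = - \frac{1}{4068}$ ($Q = \frac{1}{-4684 + \left(-8 + 12 \cdot 52\right)} = \frac{1}{-4684 + \left(-8 + 624\right)} = \frac{1}{-4684 + 616} = \frac{1}{-4068} = - \frac{1}{4068} \approx -0.00024582$)
$\sqrt{-4847 + Q} = \sqrt{-4847 - \frac{1}{4068}} = \sqrt{- \frac{19717597}{4068}} = \frac{i \sqrt{2228088461}}{678}$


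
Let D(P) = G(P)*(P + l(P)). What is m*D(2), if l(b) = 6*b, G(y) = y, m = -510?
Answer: -14280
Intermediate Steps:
D(P) = 7*P² (D(P) = P*(P + 6*P) = P*(7*P) = 7*P²)
m*D(2) = -3570*2² = -3570*4 = -510*28 = -14280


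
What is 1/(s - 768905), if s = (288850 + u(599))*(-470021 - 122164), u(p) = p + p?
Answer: -1/171762843785 ≈ -5.8220e-12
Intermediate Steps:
u(p) = 2*p
s = -171762074880 (s = (288850 + 2*599)*(-470021 - 122164) = (288850 + 1198)*(-592185) = 290048*(-592185) = -171762074880)
1/(s - 768905) = 1/(-171762074880 - 768905) = 1/(-171762843785) = -1/171762843785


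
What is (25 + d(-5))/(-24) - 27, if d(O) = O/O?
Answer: -337/12 ≈ -28.083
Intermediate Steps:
d(O) = 1
(25 + d(-5))/(-24) - 27 = (25 + 1)/(-24) - 27 = -1/24*26 - 27 = -13/12 - 27 = -337/12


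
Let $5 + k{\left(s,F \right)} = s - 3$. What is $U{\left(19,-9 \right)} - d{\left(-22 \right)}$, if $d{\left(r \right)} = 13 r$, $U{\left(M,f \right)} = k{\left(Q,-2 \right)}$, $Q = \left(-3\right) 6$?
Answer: $260$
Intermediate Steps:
$Q = -18$
$k{\left(s,F \right)} = -8 + s$ ($k{\left(s,F \right)} = -5 + \left(s - 3\right) = -5 + \left(-3 + s\right) = -8 + s$)
$U{\left(M,f \right)} = -26$ ($U{\left(M,f \right)} = -8 - 18 = -26$)
$U{\left(19,-9 \right)} - d{\left(-22 \right)} = -26 - 13 \left(-22\right) = -26 - -286 = -26 + 286 = 260$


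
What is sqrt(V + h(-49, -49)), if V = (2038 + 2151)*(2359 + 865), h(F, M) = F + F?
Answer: 3*sqrt(1500582) ≈ 3674.9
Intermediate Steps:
h(F, M) = 2*F
V = 13505336 (V = 4189*3224 = 13505336)
sqrt(V + h(-49, -49)) = sqrt(13505336 + 2*(-49)) = sqrt(13505336 - 98) = sqrt(13505238) = 3*sqrt(1500582)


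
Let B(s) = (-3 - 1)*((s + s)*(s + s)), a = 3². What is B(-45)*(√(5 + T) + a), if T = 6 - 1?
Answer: -291600 - 32400*√10 ≈ -3.9406e+5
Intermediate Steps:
a = 9
B(s) = -16*s² (B(s) = -4*2*s*2*s = -16*s²)
T = 5
B(-45)*(√(5 + T) + a) = (-16*(-45)²)*(√(5 + 5) + 9) = (-16*2025)*(√10 + 9) = -32400*(9 + √10) = -291600 - 32400*√10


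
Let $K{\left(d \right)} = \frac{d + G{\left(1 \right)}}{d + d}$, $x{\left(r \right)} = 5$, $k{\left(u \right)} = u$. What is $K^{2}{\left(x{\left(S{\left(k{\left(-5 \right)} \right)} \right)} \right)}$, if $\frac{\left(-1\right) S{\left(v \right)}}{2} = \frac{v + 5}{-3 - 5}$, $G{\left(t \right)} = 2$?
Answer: $\frac{49}{100} \approx 0.49$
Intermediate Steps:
$S{\left(v \right)} = \frac{5}{4} + \frac{v}{4}$ ($S{\left(v \right)} = - 2 \frac{v + 5}{-3 - 5} = - 2 \frac{5 + v}{-8} = - 2 \left(5 + v\right) \left(- \frac{1}{8}\right) = - 2 \left(- \frac{5}{8} - \frac{v}{8}\right) = \frac{5}{4} + \frac{v}{4}$)
$K{\left(d \right)} = \frac{2 + d}{2 d}$ ($K{\left(d \right)} = \frac{d + 2}{d + d} = \frac{2 + d}{2 d}$)
$K^{2}{\left(x{\left(S{\left(k{\left(-5 \right)} \right)} \right)} \right)} = \left(\frac{2 + 5}{2 \cdot 5}\right)^{2} = \left(\frac{1}{2} \cdot \frac{1}{5} \cdot 7\right)^{2} = \left(\frac{7}{10}\right)^{2} = \frac{49}{100}$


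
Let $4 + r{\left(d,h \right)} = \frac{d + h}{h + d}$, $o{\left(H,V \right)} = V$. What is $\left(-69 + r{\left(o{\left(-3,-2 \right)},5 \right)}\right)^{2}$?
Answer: $5184$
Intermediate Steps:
$r{\left(d,h \right)} = -3$ ($r{\left(d,h \right)} = -4 + \frac{d + h}{h + d} = -4 + \frac{d + h}{d + h} = -4 + 1 = -3$)
$\left(-69 + r{\left(o{\left(-3,-2 \right)},5 \right)}\right)^{2} = \left(-69 - 3\right)^{2} = \left(-72\right)^{2} = 5184$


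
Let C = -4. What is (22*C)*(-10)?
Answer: 880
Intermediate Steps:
(22*C)*(-10) = (22*(-4))*(-10) = -88*(-10) = 880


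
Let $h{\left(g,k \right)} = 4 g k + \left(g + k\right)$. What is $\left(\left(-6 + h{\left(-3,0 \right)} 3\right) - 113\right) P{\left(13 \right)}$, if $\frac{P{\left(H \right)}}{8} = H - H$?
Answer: $0$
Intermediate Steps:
$P{\left(H \right)} = 0$ ($P{\left(H \right)} = 8 \left(H - H\right) = 8 \cdot 0 = 0$)
$h{\left(g,k \right)} = g + k + 4 g k$ ($h{\left(g,k \right)} = 4 g k + \left(g + k\right) = g + k + 4 g k$)
$\left(\left(-6 + h{\left(-3,0 \right)} 3\right) - 113\right) P{\left(13 \right)} = \left(\left(-6 + \left(-3 + 0 + 4 \left(-3\right) 0\right) 3\right) - 113\right) 0 = \left(\left(-6 + \left(-3 + 0 + 0\right) 3\right) - 113\right) 0 = \left(\left(-6 - 9\right) - 113\right) 0 = \left(-15 - 113\right) 0 = \left(-128\right) 0 = 0$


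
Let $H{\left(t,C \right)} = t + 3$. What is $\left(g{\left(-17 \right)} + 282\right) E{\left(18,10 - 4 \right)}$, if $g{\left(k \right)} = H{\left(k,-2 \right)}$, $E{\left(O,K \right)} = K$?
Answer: $1608$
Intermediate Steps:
$H{\left(t,C \right)} = 3 + t$
$g{\left(k \right)} = 3 + k$
$\left(g{\left(-17 \right)} + 282\right) E{\left(18,10 - 4 \right)} = \left(\left(3 - 17\right) + 282\right) \left(10 - 4\right) = \left(-14 + 282\right) 6 = 268 \cdot 6 = 1608$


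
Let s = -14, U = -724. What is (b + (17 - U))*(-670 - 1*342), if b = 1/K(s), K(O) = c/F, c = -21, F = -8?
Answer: -15755828/21 ≈ -7.5028e+5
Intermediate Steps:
K(O) = 21/8 (K(O) = -21/(-8) = -21*(-⅛) = 21/8)
b = 8/21 (b = 1/(21/8) = 8/21 ≈ 0.38095)
(b + (17 - U))*(-670 - 1*342) = (8/21 + (17 - 1*(-724)))*(-670 - 1*342) = (8/21 + (17 + 724))*(-670 - 342) = (8/21 + 741)*(-1012) = (15569/21)*(-1012) = -15755828/21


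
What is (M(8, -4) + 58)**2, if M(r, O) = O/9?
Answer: 268324/81 ≈ 3312.6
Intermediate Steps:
M(r, O) = O/9 (M(r, O) = O*(1/9) = O/9)
(M(8, -4) + 58)**2 = ((1/9)*(-4) + 58)**2 = (-4/9 + 58)**2 = (518/9)**2 = 268324/81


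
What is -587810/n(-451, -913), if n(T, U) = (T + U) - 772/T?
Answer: 132551155/307196 ≈ 431.49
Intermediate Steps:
n(T, U) = T + U - 772/T
-587810/n(-451, -913) = -587810/(-451 - 913 - 772/(-451)) = -587810/(-451 - 913 - 772*(-1/451)) = -587810/(-451 - 913 + 772/451) = -587810/(-614392/451) = -587810*(-451/614392) = 132551155/307196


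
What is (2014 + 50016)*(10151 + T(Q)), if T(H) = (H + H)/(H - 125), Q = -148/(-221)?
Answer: 337491664510/639 ≈ 5.2816e+8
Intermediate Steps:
Q = 148/221 (Q = -148*(-1/221) = 148/221 ≈ 0.66968)
T(H) = 2*H/(-125 + H) (T(H) = (2*H)/(-125 + H) = 2*H/(-125 + H))
(2014 + 50016)*(10151 + T(Q)) = (2014 + 50016)*(10151 + 2*(148/221)/(-125 + 148/221)) = 52030*(10151 + 2*(148/221)/(-27477/221)) = 52030*(10151 + 2*(148/221)*(-221/27477)) = 52030*(10151 - 296/27477) = 52030*(278918731/27477) = 337491664510/639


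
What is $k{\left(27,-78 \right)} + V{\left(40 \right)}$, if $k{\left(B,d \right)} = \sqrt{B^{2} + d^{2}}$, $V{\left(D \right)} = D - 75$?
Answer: $-35 + 3 \sqrt{757} \approx 47.541$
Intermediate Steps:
$V{\left(D \right)} = -75 + D$ ($V{\left(D \right)} = D - 75 = -75 + D$)
$k{\left(27,-78 \right)} + V{\left(40 \right)} = \sqrt{27^{2} + \left(-78\right)^{2}} + \left(-75 + 40\right) = \sqrt{729 + 6084} - 35 = \sqrt{6813} - 35 = 3 \sqrt{757} - 35 = -35 + 3 \sqrt{757}$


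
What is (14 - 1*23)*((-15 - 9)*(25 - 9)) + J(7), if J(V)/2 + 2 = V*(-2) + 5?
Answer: 3434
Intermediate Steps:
J(V) = 6 - 4*V (J(V) = -4 + 2*(V*(-2) + 5) = -4 + 2*(-2*V + 5) = -4 + 2*(5 - 2*V) = -4 + (10 - 4*V) = 6 - 4*V)
(14 - 1*23)*((-15 - 9)*(25 - 9)) + J(7) = (14 - 1*23)*((-15 - 9)*(25 - 9)) + (6 - 4*7) = (14 - 23)*(-24*16) + (6 - 28) = -9*(-384) - 22 = 3456 - 22 = 3434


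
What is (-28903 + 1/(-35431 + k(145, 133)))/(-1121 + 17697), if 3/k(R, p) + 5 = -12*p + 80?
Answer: -519199561261/297763274368 ≈ -1.7437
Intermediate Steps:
k(R, p) = 3/(75 - 12*p) (k(R, p) = 3/(-5 + (-12*p + 80)) = 3/(-5 + (80 - 12*p)) = 3/(75 - 12*p))
(-28903 + 1/(-35431 + k(145, 133)))/(-1121 + 17697) = (-28903 + 1/(-35431 - 1/(-25 + 4*133)))/(-1121 + 17697) = (-28903 + 1/(-35431 - 1/(-25 + 532)))/16576 = (-28903 + 1/(-35431 - 1/507))*(1/16576) = (-28903 + 1/(-17963518/507))*(1/16576) = (-28903 - 507/17963518)*(1/16576) = -519199561261/17963518*1/16576 = -519199561261/297763274368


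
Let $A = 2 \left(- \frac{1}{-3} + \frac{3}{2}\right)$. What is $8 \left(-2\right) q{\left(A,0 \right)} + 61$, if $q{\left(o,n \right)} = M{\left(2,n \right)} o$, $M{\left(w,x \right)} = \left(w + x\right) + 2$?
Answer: $- \frac{521}{3} \approx -173.67$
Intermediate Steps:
$M{\left(w,x \right)} = 2 + w + x$
$A = \frac{11}{3}$ ($A = 2 \left(\left(-1\right) \left(- \frac{1}{3}\right) + 3 \cdot \frac{1}{2}\right) = 2 \left(\frac{1}{3} + \frac{3}{2}\right) = 2 \cdot \frac{11}{6} = \frac{11}{3} \approx 3.6667$)
$q{\left(o,n \right)} = o \left(4 + n\right)$ ($q{\left(o,n \right)} = \left(2 + 2 + n\right) o = \left(4 + n\right) o = o \left(4 + n\right)$)
$8 \left(-2\right) q{\left(A,0 \right)} + 61 = 8 \left(-2\right) \frac{11 \left(4 + 0\right)}{3} + 61 = - 16 \cdot \frac{11}{3} \cdot 4 + 61 = \left(-16\right) \frac{44}{3} + 61 = - \frac{704}{3} + 61 = - \frac{521}{3}$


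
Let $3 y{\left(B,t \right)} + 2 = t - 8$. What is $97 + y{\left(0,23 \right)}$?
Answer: $\frac{304}{3} \approx 101.33$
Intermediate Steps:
$y{\left(B,t \right)} = - \frac{10}{3} + \frac{t}{3}$ ($y{\left(B,t \right)} = - \frac{2}{3} + \frac{t - 8}{3} = - \frac{2}{3} + \frac{-8 + t}{3} = - \frac{2}{3} + \left(- \frac{8}{3} + \frac{t}{3}\right) = - \frac{10}{3} + \frac{t}{3}$)
$97 + y{\left(0,23 \right)} = 97 + \left(- \frac{10}{3} + \frac{1}{3} \cdot 23\right) = 97 + \left(- \frac{10}{3} + \frac{23}{3}\right) = 97 + \frac{13}{3} = \frac{304}{3}$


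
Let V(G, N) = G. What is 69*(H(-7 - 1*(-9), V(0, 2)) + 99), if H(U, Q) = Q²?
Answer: 6831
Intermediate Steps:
69*(H(-7 - 1*(-9), V(0, 2)) + 99) = 69*(0² + 99) = 69*(0 + 99) = 69*99 = 6831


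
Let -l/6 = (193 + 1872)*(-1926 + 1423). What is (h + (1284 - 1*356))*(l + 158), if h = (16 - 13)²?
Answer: 5839691336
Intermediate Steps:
h = 9 (h = 3² = 9)
l = 6232170 (l = -6*(193 + 1872)*(-1926 + 1423) = -12390*(-503) = -6*(-1038695) = 6232170)
(h + (1284 - 1*356))*(l + 158) = (9 + (1284 - 1*356))*(6232170 + 158) = (9 + (1284 - 356))*6232328 = (9 + 928)*6232328 = 937*6232328 = 5839691336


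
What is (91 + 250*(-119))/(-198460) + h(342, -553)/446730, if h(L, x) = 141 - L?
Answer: 440322487/2955267860 ≈ 0.14900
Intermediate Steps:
(91 + 250*(-119))/(-198460) + h(342, -553)/446730 = (91 + 250*(-119))/(-198460) + (141 - 1*342)/446730 = (91 - 29750)*(-1/198460) + (141 - 342)*(1/446730) = -29659*(-1/198460) - 201*1/446730 = 29659/198460 - 67/148910 = 440322487/2955267860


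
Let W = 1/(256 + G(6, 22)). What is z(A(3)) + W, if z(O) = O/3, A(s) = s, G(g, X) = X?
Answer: 279/278 ≈ 1.0036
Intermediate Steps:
W = 1/278 (W = 1/(256 + 22) = 1/278 ≈ 0.0035971)
z(O) = O/3 (z(O) = O*(1/3) = O/3)
z(A(3)) + W = (1/3)*3 + 1/278 = 1 + 1/278 = 279/278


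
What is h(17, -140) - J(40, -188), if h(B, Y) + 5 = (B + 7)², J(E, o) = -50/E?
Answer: 2289/4 ≈ 572.25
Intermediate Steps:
h(B, Y) = -5 + (7 + B)² (h(B, Y) = -5 + (B + 7)² = -5 + (7 + B)²)
h(17, -140) - J(40, -188) = (-5 + (7 + 17)²) - (-50)/40 = (-5 + 24²) - (-50)/40 = (-5 + 576) - 1*(-5/4) = 571 + 5/4 = 2289/4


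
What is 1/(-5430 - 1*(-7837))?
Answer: 1/2407 ≈ 0.00041546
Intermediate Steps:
1/(-5430 - 1*(-7837)) = 1/(-5430 + 7837) = 1/2407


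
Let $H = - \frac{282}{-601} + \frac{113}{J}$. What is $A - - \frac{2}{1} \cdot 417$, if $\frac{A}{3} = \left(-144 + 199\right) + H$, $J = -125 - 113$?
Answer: $\frac{142892571}{143038} \approx 998.98$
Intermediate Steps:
$J = -238$
$H = - \frac{797}{143038}$ ($H = - \frac{282}{-601} + \frac{113}{-238} = \left(-282\right) \left(- \frac{1}{601}\right) + 113 \left(- \frac{1}{238}\right) = \frac{282}{601} - \frac{113}{238} = - \frac{797}{143038} \approx -0.0055719$)
$A = \frac{23598879}{143038}$ ($A = 3 \left(\left(-144 + 199\right) - \frac{797}{143038}\right) = 3 \left(55 - \frac{797}{143038}\right) = 3 \cdot \frac{7866293}{143038} = \frac{23598879}{143038} \approx 164.98$)
$A - - \frac{2}{1} \cdot 417 = \frac{23598879}{143038} - - \frac{2}{1} \cdot 417 = \frac{23598879}{143038} - \left(-2\right) 1 \cdot 417 = \frac{23598879}{143038} - \left(-2\right) 417 = \frac{23598879}{143038} - -834 = \frac{23598879}{143038} + 834 = \frac{142892571}{143038}$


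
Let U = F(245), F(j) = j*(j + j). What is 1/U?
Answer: 1/120050 ≈ 8.3299e-6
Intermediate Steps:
F(j) = 2*j² (F(j) = j*(2*j) = 2*j²)
U = 120050 (U = 2*245² = 2*60025 = 120050)
1/U = 1/120050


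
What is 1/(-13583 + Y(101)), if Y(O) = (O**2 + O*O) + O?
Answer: 1/6920 ≈ 0.00014451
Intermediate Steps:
Y(O) = O + 2*O**2 (Y(O) = (O**2 + O**2) + O = 2*O**2 + O = O + 2*O**2)
1/(-13583 + Y(101)) = 1/(-13583 + 101*(1 + 2*101)) = 1/(-13583 + 101*(1 + 202)) = 1/(-13583 + 101*203) = 1/(-13583 + 20503) = 1/6920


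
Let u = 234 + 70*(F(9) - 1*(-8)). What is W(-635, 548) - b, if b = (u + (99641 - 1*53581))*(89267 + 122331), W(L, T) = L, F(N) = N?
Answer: -10047520067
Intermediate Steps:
u = 1424 (u = 234 + 70*(9 - 1*(-8)) = 234 + 70*(9 + 8) = 234 + 70*17 = 234 + 1190 = 1424)
b = 10047519432 (b = (1424 + (99641 - 1*53581))*(89267 + 122331) = (1424 + (99641 - 53581))*211598 = (1424 + 46060)*211598 = 47484*211598 = 10047519432)
W(-635, 548) - b = -635 - 1*10047519432 = -635 - 10047519432 = -10047520067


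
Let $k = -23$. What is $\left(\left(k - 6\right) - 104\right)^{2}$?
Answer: $17689$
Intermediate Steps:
$\left(\left(k - 6\right) - 104\right)^{2} = \left(\left(-23 - 6\right) - 104\right)^{2} = \left(-29 - 104\right)^{2} = \left(-133\right)^{2} = 17689$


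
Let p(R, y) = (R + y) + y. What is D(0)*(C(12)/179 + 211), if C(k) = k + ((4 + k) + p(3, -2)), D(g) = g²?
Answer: 0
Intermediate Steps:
p(R, y) = R + 2*y
C(k) = 3 + 2*k (C(k) = k + ((4 + k) + (3 + 2*(-2))) = k + ((4 + k) + (3 - 4)) = k + ((4 + k) - 1) = k + (3 + k) = 3 + 2*k)
D(0)*(C(12)/179 + 211) = 0²*((3 + 2*12)/179 + 211) = 0*((3 + 24)*(1/179) + 211) = 0*(27*(1/179) + 211) = 0*(27/179 + 211) = 0*(37796/179) = 0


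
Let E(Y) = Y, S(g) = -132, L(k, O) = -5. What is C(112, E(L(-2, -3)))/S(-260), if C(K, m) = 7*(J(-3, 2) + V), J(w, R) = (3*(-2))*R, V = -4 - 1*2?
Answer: 21/22 ≈ 0.95455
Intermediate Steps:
V = -6 (V = -4 - 2 = -6)
J(w, R) = -6*R
C(K, m) = -126 (C(K, m) = 7*(-6*2 - 6) = 7*(-12 - 6) = 7*(-18) = -126)
C(112, E(L(-2, -3)))/S(-260) = -126/(-132) = -126*(-1/132) = 21/22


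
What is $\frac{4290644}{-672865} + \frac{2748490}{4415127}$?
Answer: $- \frac{17094375447938}{2970784428855} \approx -5.7542$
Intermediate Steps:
$\frac{4290644}{-672865} + \frac{2748490}{4415127} = 4290644 \left(- \frac{1}{672865}\right) + 2748490 \cdot \frac{1}{4415127} = - \frac{4290644}{672865} + \frac{2748490}{4415127} = - \frac{17094375447938}{2970784428855}$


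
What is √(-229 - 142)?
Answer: I*√371 ≈ 19.261*I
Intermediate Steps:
√(-229 - 142) = √(-371) = I*√371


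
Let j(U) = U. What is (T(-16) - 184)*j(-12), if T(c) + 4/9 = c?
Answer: 7216/3 ≈ 2405.3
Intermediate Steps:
T(c) = -4/9 + c
(T(-16) - 184)*j(-12) = ((-4/9 - 16) - 184)*(-12) = (-148/9 - 184)*(-12) = -1804/9*(-12) = 7216/3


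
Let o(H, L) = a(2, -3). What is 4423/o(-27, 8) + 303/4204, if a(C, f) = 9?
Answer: 18597019/37836 ≈ 491.52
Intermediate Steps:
o(H, L) = 9
4423/o(-27, 8) + 303/4204 = 4423/9 + 303/4204 = 18597019/37836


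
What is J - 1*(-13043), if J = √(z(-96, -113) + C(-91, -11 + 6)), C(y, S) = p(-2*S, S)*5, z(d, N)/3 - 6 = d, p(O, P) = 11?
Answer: 13043 + I*√215 ≈ 13043.0 + 14.663*I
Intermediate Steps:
z(d, N) = 18 + 3*d
C(y, S) = 55 (C(y, S) = 11*5 = 55)
J = I*√215 (J = √((18 + 3*(-96)) + 55) = √((18 - 288) + 55) = √(-270 + 55) = √(-215) = I*√215 ≈ 14.663*I)
J - 1*(-13043) = I*√215 - 1*(-13043) = I*√215 + 13043 = 13043 + I*√215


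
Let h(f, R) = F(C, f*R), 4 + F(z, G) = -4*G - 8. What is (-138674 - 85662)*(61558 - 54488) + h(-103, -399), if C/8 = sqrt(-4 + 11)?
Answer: -1586219920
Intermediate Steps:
C = 8*sqrt(7) (C = 8*sqrt(-4 + 11) = 8*sqrt(7) ≈ 21.166)
F(z, G) = -12 - 4*G (F(z, G) = -4 + (-4*G - 8) = -4 + (-8 - 4*G) = -12 - 4*G)
h(f, R) = -12 - 4*R*f (h(f, R) = -12 - 4*f*R = -12 - 4*R*f)
(-138674 - 85662)*(61558 - 54488) + h(-103, -399) = (-138674 - 85662)*(61558 - 54488) + (-12 - 4*(-399)*(-103)) = -224336*7070 + (-12 - 164388) = -1586055520 - 164400 = -1586219920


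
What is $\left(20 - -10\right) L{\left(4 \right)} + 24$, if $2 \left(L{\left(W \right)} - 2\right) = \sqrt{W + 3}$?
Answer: $84 + 15 \sqrt{7} \approx 123.69$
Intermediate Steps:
$L{\left(W \right)} = 2 + \frac{\sqrt{3 + W}}{2}$ ($L{\left(W \right)} = 2 + \frac{\sqrt{W + 3}}{2} = 2 + \frac{\sqrt{3 + W}}{2}$)
$\left(20 - -10\right) L{\left(4 \right)} + 24 = \left(20 - -10\right) \left(2 + \frac{\sqrt{3 + 4}}{2}\right) + 24 = \left(20 + 10\right) \left(2 + \frac{\sqrt{7}}{2}\right) + 24 = 30 \left(2 + \frac{\sqrt{7}}{2}\right) + 24 = \left(60 + 15 \sqrt{7}\right) + 24 = 84 + 15 \sqrt{7}$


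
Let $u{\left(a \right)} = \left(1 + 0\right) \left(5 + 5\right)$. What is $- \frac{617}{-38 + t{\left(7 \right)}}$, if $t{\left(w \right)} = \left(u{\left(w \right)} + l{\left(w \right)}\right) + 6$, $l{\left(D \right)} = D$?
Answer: $\frac{617}{15} \approx 41.133$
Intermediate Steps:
$u{\left(a \right)} = 10$ ($u{\left(a \right)} = 1 \cdot 10 = 10$)
$t{\left(w \right)} = 16 + w$ ($t{\left(w \right)} = \left(10 + w\right) + 6 = 16 + w$)
$- \frac{617}{-38 + t{\left(7 \right)}} = - \frac{617}{-38 + \left(16 + 7\right)} = - \frac{617}{-38 + 23} = - \frac{617}{-15} = \left(-617\right) \left(- \frac{1}{15}\right) = \frac{617}{15}$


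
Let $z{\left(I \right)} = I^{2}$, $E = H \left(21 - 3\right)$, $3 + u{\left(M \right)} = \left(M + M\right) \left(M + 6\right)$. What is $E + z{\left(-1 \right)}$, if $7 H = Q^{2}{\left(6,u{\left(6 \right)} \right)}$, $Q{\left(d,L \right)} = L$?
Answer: $\frac{357865}{7} \approx 51124.0$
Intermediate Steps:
$u{\left(M \right)} = -3 + 2 M \left(6 + M\right)$ ($u{\left(M \right)} = -3 + \left(M + M\right) \left(M + 6\right) = -3 + 2 M \left(6 + M\right)$)
$H = \frac{19881}{7}$ ($H = \frac{\left(-3 + 2 \cdot 6^{2} + 12 \cdot 6\right)^{2}}{7} = \frac{\left(-3 + 2 \cdot 36 + 72\right)^{2}}{7} = \frac{\left(-3 + 72 + 72\right)^{2}}{7} = \frac{141^{2}}{7} = \frac{1}{7} \cdot 19881 = \frac{19881}{7} \approx 2840.1$)
$E = \frac{357858}{7}$ ($E = \frac{19881 \left(21 - 3\right)}{7} = \frac{19881}{7} \cdot 18 = \frac{357858}{7} \approx 51123.0$)
$E + z{\left(-1 \right)} = \frac{357858}{7} + \left(-1\right)^{2} = \frac{357858}{7} + 1 = \frac{357865}{7}$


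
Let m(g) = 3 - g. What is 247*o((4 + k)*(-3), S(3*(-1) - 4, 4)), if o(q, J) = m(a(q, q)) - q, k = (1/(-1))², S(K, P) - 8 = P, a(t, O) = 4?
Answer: 3458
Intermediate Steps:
S(K, P) = 8 + P
k = 1 (k = (-1)² = 1)
o(q, J) = -1 - q (o(q, J) = (3 - 1*4) - q = (3 - 4) - q = -1 - q)
247*o((4 + k)*(-3), S(3*(-1) - 4, 4)) = 247*(-1 - (4 + 1)*(-3)) = 247*(-1 - 5*(-3)) = 247*(-1 - 1*(-15)) = 247*(-1 + 15) = 247*14 = 3458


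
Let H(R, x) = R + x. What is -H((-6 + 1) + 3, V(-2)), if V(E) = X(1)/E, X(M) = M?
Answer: 5/2 ≈ 2.5000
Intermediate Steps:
V(E) = 1/E
-H((-6 + 1) + 3, V(-2)) = -(((-6 + 1) + 3) + 1/(-2)) = -((-5 + 3) - 1/2) = -(-2 - 1/2) = -1*(-5/2) = 5/2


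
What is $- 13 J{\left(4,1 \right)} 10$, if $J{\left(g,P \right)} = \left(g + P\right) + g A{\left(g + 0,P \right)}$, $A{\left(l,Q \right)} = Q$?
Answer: $-1170$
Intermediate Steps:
$J{\left(g,P \right)} = P + g + P g$ ($J{\left(g,P \right)} = \left(g + P\right) + g P = \left(P + g\right) + P g = P + g + P g$)
$- 13 J{\left(4,1 \right)} 10 = - 13 \left(1 + 4 + 1 \cdot 4\right) 10 = - 13 \left(1 + 4 + 4\right) 10 = \left(-13\right) 9 \cdot 10 = \left(-117\right) 10 = -1170$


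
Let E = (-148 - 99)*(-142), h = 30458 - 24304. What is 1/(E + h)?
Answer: 1/41228 ≈ 2.4255e-5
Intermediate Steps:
h = 6154
E = 35074 (E = -247*(-142) = 35074)
1/(E + h) = 1/(35074 + 6154) = 1/41228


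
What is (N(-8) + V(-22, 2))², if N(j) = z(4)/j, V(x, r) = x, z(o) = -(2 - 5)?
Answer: 32041/64 ≈ 500.64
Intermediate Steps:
z(o) = 3 (z(o) = -1*(-3) = 3)
N(j) = 3/j
(N(-8) + V(-22, 2))² = (3/(-8) - 22)² = (3*(-⅛) - 22)² = (-3/8 - 22)² = (-179/8)² = 32041/64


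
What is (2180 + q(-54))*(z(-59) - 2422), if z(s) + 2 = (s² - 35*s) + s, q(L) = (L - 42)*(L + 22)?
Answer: 16086876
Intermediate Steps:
q(L) = (-42 + L)*(22 + L)
z(s) = -2 + s² - 34*s (z(s) = -2 + ((s² - 35*s) + s) = -2 + (s² - 34*s) = -2 + s² - 34*s)
(2180 + q(-54))*(z(-59) - 2422) = (2180 + (-924 + (-54)² - 20*(-54)))*((-2 + (-59)² - 34*(-59)) - 2422) = (2180 + (-924 + 2916 + 1080))*((-2 + 3481 + 2006) - 2422) = (2180 + 3072)*(5485 - 2422) = 5252*3063 = 16086876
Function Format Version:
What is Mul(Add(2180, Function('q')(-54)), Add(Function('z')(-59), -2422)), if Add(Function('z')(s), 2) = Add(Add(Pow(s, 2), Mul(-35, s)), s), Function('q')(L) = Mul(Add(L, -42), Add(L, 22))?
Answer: 16086876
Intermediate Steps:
Function('q')(L) = Mul(Add(-42, L), Add(22, L))
Function('z')(s) = Add(-2, Pow(s, 2), Mul(-34, s)) (Function('z')(s) = Add(-2, Add(Add(Pow(s, 2), Mul(-35, s)), s)) = Add(-2, Add(Pow(s, 2), Mul(-34, s))) = Add(-2, Pow(s, 2), Mul(-34, s)))
Mul(Add(2180, Function('q')(-54)), Add(Function('z')(-59), -2422)) = Mul(Add(2180, Add(-924, Pow(-54, 2), Mul(-20, -54))), Add(Add(-2, Pow(-59, 2), Mul(-34, -59)), -2422)) = Mul(Add(2180, Add(-924, 2916, 1080)), Add(Add(-2, 3481, 2006), -2422)) = Mul(Add(2180, 3072), Add(5485, -2422)) = Mul(5252, 3063) = 16086876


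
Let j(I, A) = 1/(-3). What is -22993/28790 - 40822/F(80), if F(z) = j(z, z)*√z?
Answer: -22993/28790 + 61233*√5/10 ≈ 13691.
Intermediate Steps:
j(I, A) = -⅓
F(z) = -√z/3
-22993/28790 - 40822/F(80) = -22993/28790 - 40822*(-3*√5/20) = -22993/28790 - (-61233)*√5/10 = -22993/28790 + 61233*√5/10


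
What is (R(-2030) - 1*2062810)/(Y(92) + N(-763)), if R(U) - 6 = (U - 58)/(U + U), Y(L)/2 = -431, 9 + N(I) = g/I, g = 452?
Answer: 7869595298/3325125 ≈ 2366.7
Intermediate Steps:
N(I) = -9 + 452/I
Y(L) = -862 (Y(L) = 2*(-431) = -862)
R(U) = 6 + (-58 + U)/(2*U) (R(U) = 6 + (U - 58)/(U + U) = 6 + (-58 + U)/((2*U)) = 6 + (-58 + U)*(1/(2*U)) = 6 + (-58 + U)/(2*U))
(R(-2030) - 1*2062810)/(Y(92) + N(-763)) = ((13/2 - 29/(-2030)) - 1*2062810)/(-862 + (-9 + 452/(-763))) = ((13/2 - 29*(-1/2030)) - 2062810)/(-862 + (-9 + 452*(-1/763))) = ((13/2 + 1/70) - 2062810)/(-862 + (-9 - 452/763)) = (228/35 - 2062810)/(-862 - 7319/763) = -72198122/(35*(-665025/763)) = -72198122/35*(-763/665025) = 7869595298/3325125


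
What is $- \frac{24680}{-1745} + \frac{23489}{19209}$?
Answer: $\frac{103013285}{6703941} \approx 15.366$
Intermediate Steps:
$- \frac{24680}{-1745} + \frac{23489}{19209} = \left(-24680\right) \left(- \frac{1}{1745}\right) + 23489 \cdot \frac{1}{19209} = \frac{4936}{349} + \frac{23489}{19209} = \frac{103013285}{6703941}$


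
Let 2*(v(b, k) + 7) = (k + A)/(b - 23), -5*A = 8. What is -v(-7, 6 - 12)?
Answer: 1031/150 ≈ 6.8733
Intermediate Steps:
A = -8/5 (A = -⅕*8 = -8/5 ≈ -1.6000)
v(b, k) = -7 + (-8/5 + k)/(2*(-23 + b)) (v(b, k) = -7 + ((k - 8/5)/(b - 23))/2 = -7 + ((-8/5 + k)/(-23 + b))/2 = -7 + (-8/5 + k)/(2*(-23 + b)))
-v(-7, 6 - 12) = -(1602 - 70*(-7) + 5*(6 - 12))/(10*(-23 - 7)) = -(1602 + 490 + 5*(-6))/(10*(-30)) = -(-1)*(1602 + 490 - 30)/(10*30) = -(-1)*2062/(10*30) = -1*(-1031/150) = 1031/150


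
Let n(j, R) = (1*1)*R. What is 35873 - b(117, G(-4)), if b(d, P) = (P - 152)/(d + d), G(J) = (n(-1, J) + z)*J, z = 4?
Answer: 4197217/117 ≈ 35874.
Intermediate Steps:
n(j, R) = R (n(j, R) = 1*R = R)
G(J) = J*(4 + J) (G(J) = (J + 4)*J = (4 + J)*J = J*(4 + J))
b(d, P) = (-152 + P)/(2*d) (b(d, P) = (-152 + P)/((2*d)) = (-152 + P)*(1/(2*d)) = (-152 + P)/(2*d))
35873 - b(117, G(-4)) = 35873 - (-152 - 4*(4 - 4))/(2*117) = 35873 - (-152 - 4*0)/(2*117) = 35873 - (-152 + 0)/(2*117) = 35873 - (-152)/(2*117) = 35873 - 1*(-76/117) = 35873 + 76/117 = 4197217/117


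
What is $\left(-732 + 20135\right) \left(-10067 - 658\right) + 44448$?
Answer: $-208052727$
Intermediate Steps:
$\left(-732 + 20135\right) \left(-10067 - 658\right) + 44448 = 19403 \left(-10725\right) + 44448 = -208097175 + 44448 = -208052727$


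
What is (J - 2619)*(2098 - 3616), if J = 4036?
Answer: -2151006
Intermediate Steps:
(J - 2619)*(2098 - 3616) = (4036 - 2619)*(2098 - 3616) = 1417*(-1518) = -2151006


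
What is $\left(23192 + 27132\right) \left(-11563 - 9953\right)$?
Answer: $-1082771184$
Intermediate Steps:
$\left(23192 + 27132\right) \left(-11563 - 9953\right) = 50324 \left(-21516\right) = -1082771184$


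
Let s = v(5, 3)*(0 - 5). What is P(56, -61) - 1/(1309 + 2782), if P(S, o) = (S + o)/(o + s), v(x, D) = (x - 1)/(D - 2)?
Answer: 20374/331371 ≈ 0.061484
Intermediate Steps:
v(x, D) = (-1 + x)/(-2 + D)
s = -20 (s = ((-1 + 5)/(-2 + 3))*(0 - 5) = (4/1)*(-5) = (1*4)*(-5) = 4*(-5) = -20)
P(S, o) = (S + o)/(-20 + o) (P(S, o) = (S + o)/(o - 20) = (S + o)/(-20 + o))
P(56, -61) - 1/(1309 + 2782) = (56 - 61)/(-20 - 61) - 1/(1309 + 2782) = -5/(-81) - 1/4091 = -1/81*(-5) - 1*1/4091 = 5/81 - 1/4091 = 20374/331371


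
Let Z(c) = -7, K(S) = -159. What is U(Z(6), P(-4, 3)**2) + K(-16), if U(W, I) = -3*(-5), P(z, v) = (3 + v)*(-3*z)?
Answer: -144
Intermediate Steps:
P(z, v) = -3*z*(3 + v)
U(W, I) = 15
U(Z(6), P(-4, 3)**2) + K(-16) = 15 - 159 = -144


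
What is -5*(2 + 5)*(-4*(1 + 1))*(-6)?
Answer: -1680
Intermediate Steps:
-5*(2 + 5)*(-4*(1 + 1))*(-6) = -35*(-4*2)*(-6) = -35*(-8)*(-6) = -5*(-56)*(-6) = 280*(-6) = -1680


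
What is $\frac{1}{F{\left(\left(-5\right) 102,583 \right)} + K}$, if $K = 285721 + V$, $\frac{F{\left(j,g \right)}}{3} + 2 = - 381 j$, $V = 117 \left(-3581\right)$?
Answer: $\frac{1}{449668} \approx 2.2239 \cdot 10^{-6}$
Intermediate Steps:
$V = -418977$
$F{\left(j,g \right)} = -6 - 1143 j$ ($F{\left(j,g \right)} = -6 + 3 \left(- 381 j\right) = -6 - 1143 j$)
$K = -133256$ ($K = 285721 - 418977 = -133256$)
$\frac{1}{F{\left(\left(-5\right) 102,583 \right)} + K} = \frac{1}{\left(-6 - 1143 \left(\left(-5\right) 102\right)\right) - 133256} = \frac{1}{\left(-6 - -582930\right) - 133256} = \frac{1}{\left(-6 + 582930\right) - 133256} = \frac{1}{582924 - 133256} = \frac{1}{449668}$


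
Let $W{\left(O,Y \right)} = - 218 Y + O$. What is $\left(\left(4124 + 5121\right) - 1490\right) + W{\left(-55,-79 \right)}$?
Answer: $24922$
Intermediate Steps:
$W{\left(O,Y \right)} = O - 218 Y$
$\left(\left(4124 + 5121\right) - 1490\right) + W{\left(-55,-79 \right)} = \left(\left(4124 + 5121\right) - 1490\right) - -17167 = \left(9245 - 1490\right) + \left(-55 + 17222\right) = 7755 + 17167 = 24922$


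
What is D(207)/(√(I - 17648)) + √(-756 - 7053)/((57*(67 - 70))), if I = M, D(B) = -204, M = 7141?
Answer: I*(-553*√7809 + 1836*√10507)/94563 ≈ 1.4734*I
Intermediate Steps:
I = 7141
D(207)/(√(I - 17648)) + √(-756 - 7053)/((57*(67 - 70))) = -204/√(7141 - 17648) + √(-756 - 7053)/((57*(67 - 70))) = -204*(-I*√10507/10507) + √(-7809)/((57*(-3))) = -204*(-I*√10507/10507) + (I*√7809)/(-171) = -(-204)*I*√10507/10507 + (I*√7809)*(-1/171) = 204*I*√10507/10507 - I*√7809/171 = -I*√7809/171 + 204*I*√10507/10507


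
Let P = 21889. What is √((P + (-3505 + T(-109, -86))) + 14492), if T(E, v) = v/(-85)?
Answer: √237536410/85 ≈ 181.32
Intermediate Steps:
T(E, v) = -v/85 (T(E, v) = v*(-1/85) = -v/85)
√((P + (-3505 + T(-109, -86))) + 14492) = √((21889 + (-3505 - 1/85*(-86))) + 14492) = √((21889 + (-3505 + 86/85)) + 14492) = √((21889 - 297839/85) + 14492) = √(1562726/85 + 14492) = √(2794546/85) = √237536410/85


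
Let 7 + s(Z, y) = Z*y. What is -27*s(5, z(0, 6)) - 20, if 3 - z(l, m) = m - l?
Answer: 574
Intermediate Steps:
z(l, m) = 3 + l - m (z(l, m) = 3 - (m - l) = 3 + (l - m) = 3 + l - m)
s(Z, y) = -7 + Z*y
-27*s(5, z(0, 6)) - 20 = -27*(-7 + 5*(3 + 0 - 1*6)) - 20 = -27*(-7 + 5*(3 + 0 - 6)) - 20 = -27*(-7 + 5*(-3)) - 20 = -27*(-7 - 15) - 20 = -27*(-22) - 20 = 594 - 20 = 574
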